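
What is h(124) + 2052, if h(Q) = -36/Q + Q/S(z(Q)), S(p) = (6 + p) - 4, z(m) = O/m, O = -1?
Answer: 16186597/7657 ≈ 2114.0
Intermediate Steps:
z(m) = -1/m
S(p) = 2 + p
h(Q) = -36/Q + Q/(2 - 1/Q)
h(124) + 2052 = (36 + 124³ - 72*124)/(124*(-1 + 2*124)) + 2052 = (36 + 1906624 - 8928)/(124*(-1 + 248)) + 2052 = (1/124)*1897732/247 + 2052 = (1/124)*(1/247)*1897732 + 2052 = 474433/7657 + 2052 = 16186597/7657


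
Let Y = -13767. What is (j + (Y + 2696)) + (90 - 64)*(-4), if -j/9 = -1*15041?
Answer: 124194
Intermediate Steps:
j = 135369 (j = -(-9)*15041 = -9*(-15041) = 135369)
(j + (Y + 2696)) + (90 - 64)*(-4) = (135369 + (-13767 + 2696)) + (90 - 64)*(-4) = (135369 - 11071) + 26*(-4) = 124298 - 104 = 124194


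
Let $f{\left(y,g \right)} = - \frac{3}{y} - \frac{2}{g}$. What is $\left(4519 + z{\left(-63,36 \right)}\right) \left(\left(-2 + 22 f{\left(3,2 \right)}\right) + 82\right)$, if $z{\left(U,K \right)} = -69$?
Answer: $160200$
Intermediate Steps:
$\left(4519 + z{\left(-63,36 \right)}\right) \left(\left(-2 + 22 f{\left(3,2 \right)}\right) + 82\right) = \left(4519 - 69\right) \left(\left(-2 + 22 \left(- \frac{3}{3} - \frac{2}{2}\right)\right) + 82\right) = 4450 \left(\left(-2 + 22 \left(\left(-3\right) \frac{1}{3} - 1\right)\right) + 82\right) = 4450 \left(\left(-2 + 22 \left(-1 - 1\right)\right) + 82\right) = 4450 \left(\left(-2 + 22 \left(-2\right)\right) + 82\right) = 4450 \left(\left(-2 - 44\right) + 82\right) = 4450 \left(-46 + 82\right) = 4450 \cdot 36 = 160200$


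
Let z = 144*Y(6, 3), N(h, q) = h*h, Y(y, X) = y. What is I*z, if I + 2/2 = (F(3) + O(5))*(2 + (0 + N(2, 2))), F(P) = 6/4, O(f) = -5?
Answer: -19008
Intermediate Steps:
N(h, q) = h²
F(P) = 3/2 (F(P) = 6*(¼) = 3/2)
z = 864 (z = 144*6 = 864)
I = -22 (I = -1 + (3/2 - 5)*(2 + (0 + 2²)) = -1 - 7*(2 + (0 + 4))/2 = -1 - 7*(2 + 4)/2 = -1 - 7/2*6 = -1 - 21 = -22)
I*z = -22*864 = -19008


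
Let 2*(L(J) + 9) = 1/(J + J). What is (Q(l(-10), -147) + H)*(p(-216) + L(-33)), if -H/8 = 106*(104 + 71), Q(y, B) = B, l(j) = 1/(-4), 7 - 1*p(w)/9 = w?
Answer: -39177043045/132 ≈ -2.9680e+8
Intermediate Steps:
p(w) = 63 - 9*w
l(j) = -¼
L(J) = -9 + 1/(4*J) (L(J) = -9 + 1/(2*(J + J)) = -9 + 1/(2*((2*J))) = -9 + (1/(2*J))/2 = -9 + 1/(4*J))
H = -148400 (H = -848*(104 + 71) = -848*175 = -8*18550 = -148400)
(Q(l(-10), -147) + H)*(p(-216) + L(-33)) = (-147 - 148400)*((63 - 9*(-216)) + (-9 + (¼)/(-33))) = -148547*((63 + 1944) + (-9 + (¼)*(-1/33))) = -148547*(2007 + (-9 - 1/132)) = -148547*(2007 - 1189/132) = -148547*263735/132 = -39177043045/132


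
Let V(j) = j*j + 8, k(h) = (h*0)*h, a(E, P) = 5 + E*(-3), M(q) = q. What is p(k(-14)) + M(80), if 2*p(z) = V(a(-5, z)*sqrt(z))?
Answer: 84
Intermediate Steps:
a(E, P) = 5 - 3*E
k(h) = 0 (k(h) = 0*h = 0)
V(j) = 8 + j**2 (V(j) = j**2 + 8 = 8 + j**2)
p(z) = 4 + 200*z (p(z) = (8 + ((5 - 3*(-5))*sqrt(z))**2)/2 = (8 + ((5 + 15)*sqrt(z))**2)/2 = (8 + (20*sqrt(z))**2)/2 = (8 + 400*z)/2 = 4 + 200*z)
p(k(-14)) + M(80) = (4 + 200*0) + 80 = (4 + 0) + 80 = 4 + 80 = 84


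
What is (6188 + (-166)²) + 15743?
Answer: 49487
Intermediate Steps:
(6188 + (-166)²) + 15743 = (6188 + 27556) + 15743 = 33744 + 15743 = 49487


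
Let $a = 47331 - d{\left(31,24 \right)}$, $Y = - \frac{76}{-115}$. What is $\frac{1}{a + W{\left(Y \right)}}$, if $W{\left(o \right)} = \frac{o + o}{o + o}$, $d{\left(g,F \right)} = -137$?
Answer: $\frac{1}{47469} \approx 2.1066 \cdot 10^{-5}$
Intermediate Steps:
$Y = \frac{76}{115}$ ($Y = \left(-76\right) \left(- \frac{1}{115}\right) = \frac{76}{115} \approx 0.66087$)
$a = 47468$ ($a = 47331 - -137 = 47331 + 137 = 47468$)
$W{\left(o \right)} = 1$ ($W{\left(o \right)} = \frac{2 o}{2 o} = 2 o \frac{1}{2 o} = 1$)
$\frac{1}{a + W{\left(Y \right)}} = \frac{1}{47468 + 1} = \frac{1}{47469}$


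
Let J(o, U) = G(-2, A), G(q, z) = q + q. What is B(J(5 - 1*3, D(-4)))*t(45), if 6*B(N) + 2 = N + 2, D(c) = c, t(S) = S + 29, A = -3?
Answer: -148/3 ≈ -49.333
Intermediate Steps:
t(S) = 29 + S
G(q, z) = 2*q
J(o, U) = -4 (J(o, U) = 2*(-2) = -4)
B(N) = N/6 (B(N) = -1/3 + (N + 2)/6 = -1/3 + (2 + N)/6 = -1/3 + (1/3 + N/6) = N/6)
B(J(5 - 1*3, D(-4)))*t(45) = ((1/6)*(-4))*(29 + 45) = -2/3*74 = -148/3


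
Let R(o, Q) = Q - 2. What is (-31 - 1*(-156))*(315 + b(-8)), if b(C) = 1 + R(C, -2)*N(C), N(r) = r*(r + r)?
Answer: -24500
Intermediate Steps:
R(o, Q) = -2 + Q
N(r) = 2*r² (N(r) = r*(2*r) = 2*r²)
b(C) = 1 - 8*C² (b(C) = 1 + (-2 - 2)*(2*C²) = 1 - 8*C²)
(-31 - 1*(-156))*(315 + b(-8)) = (-31 - 1*(-156))*(315 + (1 - 8*(-8)²)) = (-31 + 156)*(315 + (1 - 8*64)) = 125*(315 + (1 - 512)) = 125*(315 - 511) = 125*(-196) = -24500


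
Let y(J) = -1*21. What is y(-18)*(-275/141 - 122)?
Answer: 122339/47 ≈ 2603.0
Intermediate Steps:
y(J) = -21
y(-18)*(-275/141 - 122) = -21*(-275/141 - 122) = -21*(-17477/141) = 122339/47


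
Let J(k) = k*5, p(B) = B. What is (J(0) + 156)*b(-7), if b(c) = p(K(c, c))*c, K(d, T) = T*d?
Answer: -53508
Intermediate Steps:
b(c) = c³ (b(c) = (c*c)*c = c²*c = c³)
J(k) = 5*k
(J(0) + 156)*b(-7) = (5*0 + 156)*(-7)³ = (0 + 156)*(-343) = 156*(-343) = -53508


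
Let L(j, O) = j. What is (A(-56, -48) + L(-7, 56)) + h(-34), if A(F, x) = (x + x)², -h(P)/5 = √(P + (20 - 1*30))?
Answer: 9209 - 10*I*√11 ≈ 9209.0 - 33.166*I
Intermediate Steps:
h(P) = -5*√(-10 + P) (h(P) = -5*√(P + (20 - 1*30)) = -5*√(P + (20 - 30)) = -5*√(P - 10) = -5*√(-10 + P))
A(F, x) = 4*x² (A(F, x) = (2*x)² = 4*x²)
(A(-56, -48) + L(-7, 56)) + h(-34) = (4*(-48)² - 7) - 5*√(-10 - 34) = (4*2304 - 7) - 10*I*√11 = (9216 - 7) - 10*I*√11 = 9209 - 10*I*√11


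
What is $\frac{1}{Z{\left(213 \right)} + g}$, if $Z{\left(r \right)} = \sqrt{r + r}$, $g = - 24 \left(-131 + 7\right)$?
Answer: $\frac{496}{1476025} - \frac{\sqrt{426}}{8856150} \approx 0.00033371$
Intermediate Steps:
$g = 2976$ ($g = \left(-24\right) \left(-124\right) = 2976$)
$Z{\left(r \right)} = \sqrt{2} \sqrt{r}$ ($Z{\left(r \right)} = \sqrt{2 r} = \sqrt{2} \sqrt{r}$)
$\frac{1}{Z{\left(213 \right)} + g} = \frac{1}{\sqrt{2} \sqrt{213} + 2976} = \frac{1}{\sqrt{426} + 2976} = \frac{1}{2976 + \sqrt{426}}$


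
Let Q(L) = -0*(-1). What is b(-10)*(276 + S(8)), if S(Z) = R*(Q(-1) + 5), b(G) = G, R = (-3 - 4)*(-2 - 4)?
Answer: -4860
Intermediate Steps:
Q(L) = 0 (Q(L) = -1*0 = 0)
R = 42 (R = -7*(-6) = 42)
S(Z) = 210 (S(Z) = 42*(0 + 5) = 42*5 = 210)
b(-10)*(276 + S(8)) = -10*(276 + 210) = -10*486 = -4860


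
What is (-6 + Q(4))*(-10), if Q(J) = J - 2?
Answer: 40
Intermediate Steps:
Q(J) = -2 + J
(-6 + Q(4))*(-10) = (-6 + (-2 + 4))*(-10) = (-6 + 2)*(-10) = -4*(-10) = 40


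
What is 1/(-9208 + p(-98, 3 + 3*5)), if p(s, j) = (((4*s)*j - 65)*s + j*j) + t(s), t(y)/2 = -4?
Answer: 1/688966 ≈ 1.4514e-6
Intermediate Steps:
t(y) = -8 (t(y) = 2*(-4) = -8)
p(s, j) = -8 + j**2 + s*(-65 + 4*j*s) (p(s, j) = (((4*s)*j - 65)*s + j*j) - 8 = ((4*j*s - 65)*s + j**2) - 8 = ((-65 + 4*j*s)*s + j**2) - 8 = (s*(-65 + 4*j*s) + j**2) - 8 = (j**2 + s*(-65 + 4*j*s)) - 8 = -8 + j**2 + s*(-65 + 4*j*s))
1/(-9208 + p(-98, 3 + 3*5)) = 1/(-9208 + (-8 + (3 + 3*5)**2 - 65*(-98) + 4*(3 + 3*5)*(-98)**2)) = 1/(-9208 + (-8 + (3 + 15)**2 + 6370 + 4*(3 + 15)*9604)) = 1/(-9208 + (-8 + 18**2 + 6370 + 4*18*9604)) = 1/(-9208 + (-8 + 324 + 6370 + 691488)) = 1/(-9208 + 698174) = 1/688966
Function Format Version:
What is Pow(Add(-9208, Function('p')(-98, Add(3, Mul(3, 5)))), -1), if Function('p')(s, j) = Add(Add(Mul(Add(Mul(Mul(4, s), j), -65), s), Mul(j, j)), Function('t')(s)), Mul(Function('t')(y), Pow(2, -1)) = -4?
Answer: Rational(1, 688966) ≈ 1.4514e-6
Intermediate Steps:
Function('t')(y) = -8 (Function('t')(y) = Mul(2, -4) = -8)
Function('p')(s, j) = Add(-8, Pow(j, 2), Mul(s, Add(-65, Mul(4, j, s)))) (Function('p')(s, j) = Add(Add(Mul(Add(Mul(Mul(4, s), j), -65), s), Mul(j, j)), -8) = Add(Add(Mul(Add(Mul(4, j, s), -65), s), Pow(j, 2)), -8) = Add(Add(Mul(Add(-65, Mul(4, j, s)), s), Pow(j, 2)), -8) = Add(Add(Mul(s, Add(-65, Mul(4, j, s))), Pow(j, 2)), -8) = Add(Add(Pow(j, 2), Mul(s, Add(-65, Mul(4, j, s)))), -8) = Add(-8, Pow(j, 2), Mul(s, Add(-65, Mul(4, j, s)))))
Pow(Add(-9208, Function('p')(-98, Add(3, Mul(3, 5)))), -1) = Pow(Add(-9208, Add(-8, Pow(Add(3, Mul(3, 5)), 2), Mul(-65, -98), Mul(4, Add(3, Mul(3, 5)), Pow(-98, 2)))), -1) = Pow(Add(-9208, Add(-8, Pow(Add(3, 15), 2), 6370, Mul(4, Add(3, 15), 9604))), -1) = Pow(Add(-9208, Add(-8, Pow(18, 2), 6370, Mul(4, 18, 9604))), -1) = Pow(Add(-9208, Add(-8, 324, 6370, 691488)), -1) = Pow(Add(-9208, 698174), -1) = Pow(688966, -1) = Rational(1, 688966)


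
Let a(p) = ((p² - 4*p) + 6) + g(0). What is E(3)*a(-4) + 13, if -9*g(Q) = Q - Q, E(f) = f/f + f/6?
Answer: 70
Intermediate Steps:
E(f) = 1 + f/6 (E(f) = 1 + f*(⅙) = 1 + f/6)
g(Q) = 0 (g(Q) = -(Q - Q)/9 = -⅑*0 = 0)
a(p) = 6 + p² - 4*p (a(p) = ((p² - 4*p) + 6) + 0 = (6 + p² - 4*p) + 0 = 6 + p² - 4*p)
E(3)*a(-4) + 13 = (1 + (⅙)*3)*(6 + (-4)² - 4*(-4)) + 13 = (1 + ½)*(6 + 16 + 16) + 13 = (3/2)*38 + 13 = 57 + 13 = 70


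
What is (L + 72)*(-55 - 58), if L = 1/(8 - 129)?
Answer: -984343/121 ≈ -8135.1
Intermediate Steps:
L = -1/121 (L = 1/(-121) = -1/121 ≈ -0.0082645)
(L + 72)*(-55 - 58) = (-1/121 + 72)*(-55 - 58) = (8711/121)*(-113) = -984343/121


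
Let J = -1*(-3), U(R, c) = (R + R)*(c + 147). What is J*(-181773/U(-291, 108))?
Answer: 60591/16490 ≈ 3.6744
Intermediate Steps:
U(R, c) = 2*R*(147 + c) (U(R, c) = (2*R)*(147 + c) = 2*R*(147 + c))
J = 3
J*(-181773/U(-291, 108)) = 3*(-181773*(-1/(582*(147 + 108)))) = 3*(-181773/(2*(-291)*255)) = 3*(-181773/(-148410)) = 3*(-181773*(-1/148410)) = 3*(20197/16490) = 60591/16490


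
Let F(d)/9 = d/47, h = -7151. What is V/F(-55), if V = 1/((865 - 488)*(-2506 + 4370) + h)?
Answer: -47/344310615 ≈ -1.3650e-7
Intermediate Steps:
F(d) = 9*d/47 (F(d) = 9*(d/47) = 9*d/47)
V = 1/695577 (V = 1/((865 - 488)*(-2506 + 4370) - 7151) = 1/(377*1864 - 7151) = 1/(702728 - 7151) = 1/695577 ≈ 1.4377e-6)
V/F(-55) = 1/(695577*(((9/47)*(-55)))) = 1/(695577*(-495/47)) = (1/695577)*(-47/495) = -47/344310615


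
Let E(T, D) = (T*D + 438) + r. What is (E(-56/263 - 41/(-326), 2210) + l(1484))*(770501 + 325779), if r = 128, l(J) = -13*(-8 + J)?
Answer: -884220182539240/42869 ≈ -2.0626e+10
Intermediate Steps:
l(J) = 104 - 13*J
E(T, D) = 566 + D*T (E(T, D) = (T*D + 438) + 128 = (D*T + 438) + 128 = (438 + D*T) + 128 = 566 + D*T)
(E(-56/263 - 41/(-326), 2210) + l(1484))*(770501 + 325779) = ((566 + 2210*(-56/263 - 41/(-326))) + (104 - 13*1484))*(770501 + 325779) = ((566 + 2210*(-56*1/263 - 41*(-1/326))) + (104 - 19292))*1096280 = ((566 + 2210*(-56/263 + 41/326)) - 19188)*1096280 = ((566 + 2210*(-7473/85738)) - 19188)*1096280 = ((566 - 8257665/42869) - 19188)*1096280 = (16006189/42869 - 19188)*1096280 = -806564183/42869*1096280 = -884220182539240/42869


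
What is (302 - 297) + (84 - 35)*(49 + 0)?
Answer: 2406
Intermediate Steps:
(302 - 297) + (84 - 35)*(49 + 0) = 5 + 49*49 = 5 + 2401 = 2406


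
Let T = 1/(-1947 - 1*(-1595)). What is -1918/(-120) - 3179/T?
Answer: 67141439/60 ≈ 1.1190e+6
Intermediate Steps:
T = -1/352 (T = 1/(-1947 + 1595) = 1/(-352) = -1/352 ≈ -0.0028409)
-1918/(-120) - 3179/T = -1918/(-120) - 3179/(-1/352) = -1918*(-1/120) - 3179*(-352) = 959/60 + 1119008 = 67141439/60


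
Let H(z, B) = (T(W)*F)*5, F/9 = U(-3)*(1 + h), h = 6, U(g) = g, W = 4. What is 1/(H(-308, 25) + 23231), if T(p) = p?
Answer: 1/19451 ≈ 5.1411e-5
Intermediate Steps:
F = -189 (F = 9*(-3*(1 + 6)) = 9*(-3*7) = 9*(-21) = -189)
H(z, B) = -3780 (H(z, B) = (4*(-189))*5 = -756*5 = -3780)
1/(H(-308, 25) + 23231) = 1/(-3780 + 23231) = 1/19451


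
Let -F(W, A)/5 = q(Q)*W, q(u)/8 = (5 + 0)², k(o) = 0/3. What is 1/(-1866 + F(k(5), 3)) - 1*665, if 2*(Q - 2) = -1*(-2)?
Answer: -1240891/1866 ≈ -665.00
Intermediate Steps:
Q = 3 (Q = 2 + (-1*(-2))/2 = 2 + (½)*2 = 2 + 1 = 3)
k(o) = 0 (k(o) = 0*(⅓) = 0)
q(u) = 200 (q(u) = 8*(5 + 0)² = 8*5² = 8*25 = 200)
F(W, A) = -1000*W
1/(-1866 + F(k(5), 3)) - 1*665 = 1/(-1866 - 1000*0) - 1*665 = 1/(-1866 + 0) - 665 = 1/(-1866) - 665 = -1/1866 - 665 = -1240891/1866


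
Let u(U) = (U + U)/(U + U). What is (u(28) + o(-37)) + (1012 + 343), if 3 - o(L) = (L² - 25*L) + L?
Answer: -898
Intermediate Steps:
o(L) = 3 - L² + 24*L (o(L) = 3 - ((L² - 25*L) + L) = 3 - (L² - 24*L) = 3 + (-L² + 24*L) = 3 - L² + 24*L)
u(U) = 1 (u(U) = (2*U)/((2*U)) = (2*U)*(1/(2*U)) = 1)
(u(28) + o(-37)) + (1012 + 343) = (1 + (3 - 1*(-37)² + 24*(-37))) + (1012 + 343) = (1 + (3 - 1*1369 - 888)) + 1355 = (1 + (3 - 1369 - 888)) + 1355 = (1 - 2254) + 1355 = -2253 + 1355 = -898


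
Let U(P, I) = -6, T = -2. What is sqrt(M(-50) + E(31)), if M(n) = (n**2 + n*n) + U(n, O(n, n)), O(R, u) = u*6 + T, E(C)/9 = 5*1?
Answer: sqrt(5039) ≈ 70.986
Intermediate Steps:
E(C) = 45 (E(C) = 9*(5*1) = 9*5 = 45)
O(R, u) = -2 + 6*u (O(R, u) = u*6 - 2 = 6*u - 2 = -2 + 6*u)
M(n) = -6 + 2*n**2 (M(n) = (n**2 + n*n) - 6 = (n**2 + n**2) - 6 = 2*n**2 - 6 = -6 + 2*n**2)
sqrt(M(-50) + E(31)) = sqrt((-6 + 2*(-50)**2) + 45) = sqrt((-6 + 2*2500) + 45) = sqrt((-6 + 5000) + 45) = sqrt(4994 + 45) = sqrt(5039)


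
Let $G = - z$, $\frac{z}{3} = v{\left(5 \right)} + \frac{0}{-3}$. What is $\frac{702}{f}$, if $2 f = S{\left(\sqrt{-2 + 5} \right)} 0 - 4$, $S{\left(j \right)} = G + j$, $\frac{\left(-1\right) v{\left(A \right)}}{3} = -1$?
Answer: $-351$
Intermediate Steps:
$v{\left(A \right)} = 3$ ($v{\left(A \right)} = \left(-3\right) \left(-1\right) = 3$)
$z = 9$ ($z = 3 \left(3 + \frac{0}{-3}\right) = 3 \left(3 + 0 \left(- \frac{1}{3}\right)\right) = 3 \left(3 + 0\right) = 3 \cdot 3 = 9$)
$G = -9$ ($G = \left(-1\right) 9 = -9$)
$S{\left(j \right)} = -9 + j$
$f = -2$ ($f = \frac{\left(-9 + \sqrt{-2 + 5}\right) 0 - 4}{2} = \frac{\left(-9 + \sqrt{3}\right) 0 - 4}{2} = \frac{0 - 4}{2} = \frac{1}{2} \left(-4\right) = -2$)
$\frac{702}{f} = \frac{702}{-2} = 702 \left(- \frac{1}{2}\right) = -351$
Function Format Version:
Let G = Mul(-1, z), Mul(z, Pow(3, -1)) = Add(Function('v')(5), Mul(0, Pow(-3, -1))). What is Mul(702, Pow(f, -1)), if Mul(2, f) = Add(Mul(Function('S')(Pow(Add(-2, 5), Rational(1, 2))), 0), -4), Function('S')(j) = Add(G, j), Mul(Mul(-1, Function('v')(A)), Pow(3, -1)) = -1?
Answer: -351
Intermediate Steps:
Function('v')(A) = 3 (Function('v')(A) = Mul(-3, -1) = 3)
z = 9 (z = Mul(3, Add(3, Mul(0, Pow(-3, -1)))) = Mul(3, Add(3, Mul(0, Rational(-1, 3)))) = Mul(3, Add(3, 0)) = Mul(3, 3) = 9)
G = -9 (G = Mul(-1, 9) = -9)
Function('S')(j) = Add(-9, j)
f = -2 (f = Mul(Rational(1, 2), Add(Mul(Add(-9, Pow(Add(-2, 5), Rational(1, 2))), 0), -4)) = Mul(Rational(1, 2), Add(Mul(Add(-9, Pow(3, Rational(1, 2))), 0), -4)) = Mul(Rational(1, 2), Add(0, -4)) = Mul(Rational(1, 2), -4) = -2)
Mul(702, Pow(f, -1)) = Mul(702, Pow(-2, -1)) = Mul(702, Rational(-1, 2)) = -351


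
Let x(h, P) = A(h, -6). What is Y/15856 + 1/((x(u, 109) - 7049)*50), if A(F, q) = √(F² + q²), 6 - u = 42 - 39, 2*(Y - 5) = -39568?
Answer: -6142426429393/4924116079600 - 3*√5/2484417800 ≈ -1.2474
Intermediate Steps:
Y = -19779 (Y = 5 + (½)*(-39568) = 5 - 19784 = -19779)
u = 3 (u = 6 - (42 - 39) = 6 - 1*3 = 6 - 3 = 3)
x(h, P) = √(36 + h²) (x(h, P) = √(h² + (-6)²) = √(h² + 36) = √(36 + h²))
Y/15856 + 1/((x(u, 109) - 7049)*50) = -19779/15856 + 1/(√(36 + 3²) - 7049*50) = -19779*1/15856 + (1/50)/(√(36 + 9) - 7049) = -19779/15856 + (1/50)/(√45 - 7049) = -19779/15856 + (1/50)/(3*√5 - 7049) = -19779/15856 + (1/50)/(-7049 + 3*√5) = -19779/15856 + 1/(50*(-7049 + 3*√5))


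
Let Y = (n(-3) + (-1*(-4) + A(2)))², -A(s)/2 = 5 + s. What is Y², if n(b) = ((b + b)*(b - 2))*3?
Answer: 40960000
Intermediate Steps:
A(s) = -10 - 2*s (A(s) = -2*(5 + s) = -10 - 2*s)
n(b) = 6*b*(-2 + b) (n(b) = ((2*b)*(-2 + b))*3 = (2*b*(-2 + b))*3 = 6*b*(-2 + b))
Y = 6400 (Y = (6*(-3)*(-2 - 3) + (-1*(-4) + (-10 - 2*2)))² = (6*(-3)*(-5) + (4 + (-10 - 4)))² = (90 + (4 - 14))² = (90 - 10)² = 80² = 6400)
Y² = 6400² = 40960000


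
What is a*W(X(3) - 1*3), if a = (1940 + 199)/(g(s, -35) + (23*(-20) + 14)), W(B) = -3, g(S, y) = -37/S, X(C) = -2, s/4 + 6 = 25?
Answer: 162564/11311 ≈ 14.372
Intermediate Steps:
s = 76 (s = -24 + 4*25 = -24 + 100 = 76)
a = -54188/11311 (a = (1940 + 199)/(-37/76 + (23*(-20) + 14)) = 2139/(-37*1/76 + (-460 + 14)) = 2139/(-37/76 - 446) = 2139/(-33933/76) = 2139*(-76/33933) = -54188/11311 ≈ -4.7907)
a*W(X(3) - 1*3) = -54188/11311*(-3) = 162564/11311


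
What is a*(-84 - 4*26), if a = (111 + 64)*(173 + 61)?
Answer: -7698600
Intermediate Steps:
a = 40950 (a = 175*234 = 40950)
a*(-84 - 4*26) = 40950*(-84 - 4*26) = 40950*(-84 - 104) = 40950*(-188) = -7698600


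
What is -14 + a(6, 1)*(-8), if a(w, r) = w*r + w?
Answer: -110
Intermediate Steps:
a(w, r) = w + r*w (a(w, r) = r*w + w = w + r*w)
-14 + a(6, 1)*(-8) = -14 + (6*(1 + 1))*(-8) = -14 + (6*2)*(-8) = -14 + 12*(-8) = -14 - 96 = -110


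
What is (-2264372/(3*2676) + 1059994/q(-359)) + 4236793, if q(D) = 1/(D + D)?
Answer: -1518976236386/2007 ≈ -7.5684e+8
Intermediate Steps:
q(D) = 1/(2*D)
(-2264372/(3*2676) + 1059994/q(-359)) + 4236793 = (-2264372/(3*2676) + 1059994/(((½)/(-359)))) + 4236793 = (-2264372/8028 + 1059994/(((½)*(-1/359)))) + 4236793 = (-2264372*1/8028 + 1059994/(-1/718)) + 4236793 = (-566093/2007 + 1059994*(-718)) + 4236793 = (-566093/2007 - 761075692) + 4236793 = -1527479479937/2007 + 4236793 = -1518976236386/2007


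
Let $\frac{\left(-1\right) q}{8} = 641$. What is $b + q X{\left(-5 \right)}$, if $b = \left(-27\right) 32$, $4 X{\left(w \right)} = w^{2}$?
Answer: $-32914$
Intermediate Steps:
$X{\left(w \right)} = \frac{w^{2}}{4}$
$b = -864$
$q = -5128$ ($q = \left(-8\right) 641 = -5128$)
$b + q X{\left(-5 \right)} = -864 - 5128 \frac{\left(-5\right)^{2}}{4} = -864 - 5128 \cdot \frac{1}{4} \cdot 25 = -864 - 32050 = -32914$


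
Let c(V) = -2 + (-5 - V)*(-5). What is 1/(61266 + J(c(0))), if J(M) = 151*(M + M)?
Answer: 1/68212 ≈ 1.4660e-5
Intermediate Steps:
c(V) = 23 + 5*V (c(V) = -2 + (25 + 5*V) = 23 + 5*V)
J(M) = 302*M (J(M) = 151*(2*M) = 302*M)
1/(61266 + J(c(0))) = 1/(61266 + 302*(23 + 5*0)) = 1/(61266 + 302*(23 + 0)) = 1/(61266 + 302*23) = 1/(61266 + 6946) = 1/68212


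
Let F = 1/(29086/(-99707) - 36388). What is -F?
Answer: 99707/3628167402 ≈ 2.7481e-5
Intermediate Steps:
F = -99707/3628167402 (F = 1/(29086*(-1/99707) - 36388) = 1/(-29086/99707 - 36388) = 1/(-3628167402/99707) = -99707/3628167402 ≈ -2.7481e-5)
-F = -1*(-99707/3628167402) = 99707/3628167402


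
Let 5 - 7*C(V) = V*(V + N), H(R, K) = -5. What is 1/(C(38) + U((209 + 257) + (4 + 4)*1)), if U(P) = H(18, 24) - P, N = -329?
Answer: 7/7710 ≈ 0.00090791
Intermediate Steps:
C(V) = 5/7 - V*(-329 + V)/7 (C(V) = 5/7 - V*(V - 329)/7 = 5/7 - V*(-329 + V)/7)
U(P) = -5 - P
1/(C(38) + U((209 + 257) + (4 + 4)*1)) = 1/((5/7 + 47*38 - ⅐*38²) + (-5 - ((209 + 257) + (4 + 4)*1))) = 1/((5/7 + 1786 - ⅐*1444) + (-5 - (466 + 8*1))) = 1/((5/7 + 1786 - 1444/7) + (-5 - (466 + 8))) = 1/(11063/7 + (-5 - 1*474)) = 1/(11063/7 + (-5 - 474)) = 1/(11063/7 - 479) = 1/(7710/7) = 7/7710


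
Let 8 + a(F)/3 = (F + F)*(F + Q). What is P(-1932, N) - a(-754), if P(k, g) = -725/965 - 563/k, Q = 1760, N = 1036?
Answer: 1697021147687/372876 ≈ 4.5512e+6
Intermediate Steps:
P(k, g) = -145/193 - 563/k (P(k, g) = -725*1/965 - 563/k = -145/193 - 563/k)
a(F) = -24 + 6*F*(1760 + F) (a(F) = -24 + 3*((F + F)*(F + 1760)) = -24 + 3*((2*F)*(1760 + F)) = -24 + 3*(2*F*(1760 + F)) = -24 + 6*F*(1760 + F))
P(-1932, N) - a(-754) = (-145/193 - 563/(-1932)) - (-24 + 6*(-754)² + 10560*(-754)) = (-145/193 - 563*(-1/1932)) - (-24 + 6*568516 - 7962240) = (-145/193 + 563/1932) - (-24 + 3411096 - 7962240) = -171481/372876 - 1*(-4551168) = -171481/372876 + 4551168 = 1697021147687/372876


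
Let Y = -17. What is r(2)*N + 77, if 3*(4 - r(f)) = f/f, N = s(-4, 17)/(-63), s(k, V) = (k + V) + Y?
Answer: 14597/189 ≈ 77.233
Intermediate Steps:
s(k, V) = -17 + V + k (s(k, V) = (k + V) - 17 = (V + k) - 17 = -17 + V + k)
N = 4/63 (N = (-17 + 17 - 4)/(-63) = -4*(-1/63) = 4/63 ≈ 0.063492)
r(f) = 11/3 (r(f) = 4 - f/(3*f) = 4 - ⅓*1 = 4 - ⅓ = 11/3)
r(2)*N + 77 = (11/3)*(4/63) + 77 = 44/189 + 77 = 14597/189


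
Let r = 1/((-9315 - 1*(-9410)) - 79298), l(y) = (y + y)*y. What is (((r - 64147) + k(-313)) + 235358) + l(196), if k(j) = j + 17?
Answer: 19622305640/79203 ≈ 2.4775e+5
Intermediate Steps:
k(j) = 17 + j
l(y) = 2*y² (l(y) = (2*y)*y = 2*y²)
r = -1/79203 (r = 1/((-9315 + 9410) - 79298) = 1/(95 - 79298) = 1/(-79203) = -1/79203 ≈ -1.2626e-5)
(((r - 64147) + k(-313)) + 235358) + l(196) = (((-1/79203 - 64147) + (17 - 313)) + 235358) + 2*196² = ((-5080634842/79203 - 296) + 235358) + 2*38416 = (-5104078930/79203 + 235358) + 76832 = 13536980744/79203 + 76832 = 19622305640/79203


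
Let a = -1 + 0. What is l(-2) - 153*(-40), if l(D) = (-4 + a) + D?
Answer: 6113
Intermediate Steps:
a = -1
l(D) = -5 + D (l(D) = (-4 - 1) + D = -5 + D)
l(-2) - 153*(-40) = (-5 - 2) - 153*(-40) = -7 + 6120 = 6113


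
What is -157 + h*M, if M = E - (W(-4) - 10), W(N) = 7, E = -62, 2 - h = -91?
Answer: -5644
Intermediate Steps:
h = 93 (h = 2 - 1*(-91) = 2 + 91 = 93)
M = -59 (M = -62 - (7 - 10) = -62 - 1*(-3) = -62 + 3 = -59)
-157 + h*M = -157 + 93*(-59) = -157 - 5487 = -5644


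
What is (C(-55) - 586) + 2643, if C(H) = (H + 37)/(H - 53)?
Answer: 12343/6 ≈ 2057.2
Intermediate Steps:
C(H) = (37 + H)/(-53 + H)
(C(-55) - 586) + 2643 = ((37 - 55)/(-53 - 55) - 586) + 2643 = (-18/(-108) - 586) + 2643 = (-1/108*(-18) - 586) + 2643 = (⅙ - 586) + 2643 = -3515/6 + 2643 = 12343/6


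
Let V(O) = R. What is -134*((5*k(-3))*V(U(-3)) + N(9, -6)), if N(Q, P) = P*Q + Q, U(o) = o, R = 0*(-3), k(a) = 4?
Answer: 6030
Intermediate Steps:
R = 0
V(O) = 0
N(Q, P) = Q + P*Q
-134*((5*k(-3))*V(U(-3)) + N(9, -6)) = -134*((5*4)*0 + 9*(1 - 6)) = -134*(20*0 + 9*(-5)) = -134*(0 - 45) = -134*(-45) = 6030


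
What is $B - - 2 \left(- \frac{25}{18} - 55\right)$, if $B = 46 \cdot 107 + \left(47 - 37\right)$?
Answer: $\frac{43373}{9} \approx 4819.2$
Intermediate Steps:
$B = 4932$ ($B = 4922 + \left(47 - 37\right) = 4922 + 10 = 4932$)
$B - - 2 \left(- \frac{25}{18} - 55\right) = 4932 - - 2 \left(- \frac{25}{18} - 55\right) = 4932 - \left(-2\right) \left(- \frac{1015}{18}\right) = 4932 - \frac{1015}{9} = \frac{43373}{9}$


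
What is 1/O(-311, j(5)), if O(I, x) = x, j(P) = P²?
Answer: 1/25 ≈ 0.040000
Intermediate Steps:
1/O(-311, j(5)) = 1/(5²) = 1/25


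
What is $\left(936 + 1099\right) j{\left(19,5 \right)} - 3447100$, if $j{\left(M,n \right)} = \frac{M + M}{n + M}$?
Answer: $- \frac{41326535}{12} \approx -3.4439 \cdot 10^{6}$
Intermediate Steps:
$j{\left(M,n \right)} = \frac{2 M}{M + n}$
$\left(936 + 1099\right) j{\left(19,5 \right)} - 3447100 = \left(936 + 1099\right) 2 \cdot 19 \frac{1}{19 + 5} - 3447100 = 2035 \cdot 2 \cdot 19 \cdot \frac{1}{24} - 3447100 = 2035 \cdot \frac{19}{12} - 3447100 = \frac{38665}{12} - 3447100 = - \frac{41326535}{12}$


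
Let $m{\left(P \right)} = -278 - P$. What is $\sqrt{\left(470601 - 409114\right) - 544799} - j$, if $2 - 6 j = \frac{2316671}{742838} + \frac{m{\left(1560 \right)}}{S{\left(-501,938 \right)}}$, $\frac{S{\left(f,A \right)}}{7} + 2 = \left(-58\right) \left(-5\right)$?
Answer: $\frac{77487419}{2246342112} + 4 i \sqrt{30207} \approx 0.034495 + 695.21 i$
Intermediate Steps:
$S{\left(f,A \right)} = 2016$ ($S{\left(f,A \right)} = -14 + 7 \left(\left(-58\right) \left(-5\right)\right) = -14 + 7 \cdot 290 = -14 + 2030 = 2016$)
$j = - \frac{77487419}{2246342112}$ ($j = \frac{1}{3} - \frac{\frac{2316671}{742838} + \frac{-278 - 1560}{2016}}{6} = \frac{1}{3} - \frac{2316671 \cdot \frac{1}{742838} + \left(-278 - 1560\right) \frac{1}{2016}}{6} = \frac{1}{3} - \frac{\frac{2316671}{742838} - \frac{919}{1008}}{6} = \frac{1}{3} - \frac{826268123}{2246342112} = - \frac{77487419}{2246342112} \approx -0.034495$)
$\sqrt{\left(470601 - 409114\right) - 544799} - j = \sqrt{\left(470601 - 409114\right) - 544799} - - \frac{77487419}{2246342112} = \sqrt{61487 - 544799} + \frac{77487419}{2246342112} = \sqrt{-483312} + \frac{77487419}{2246342112} = 4 i \sqrt{30207} + \frac{77487419}{2246342112} = \frac{77487419}{2246342112} + 4 i \sqrt{30207}$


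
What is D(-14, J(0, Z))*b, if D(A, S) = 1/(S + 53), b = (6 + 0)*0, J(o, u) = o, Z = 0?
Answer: 0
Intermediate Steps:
b = 0 (b = 6*0 = 0)
D(A, S) = 1/(53 + S)
D(-14, J(0, Z))*b = 0/(53 + 0) = 0/53 = (1/53)*0 = 0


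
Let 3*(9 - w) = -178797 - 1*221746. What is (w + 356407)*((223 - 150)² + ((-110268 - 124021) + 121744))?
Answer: -157585111856/3 ≈ -5.2528e+10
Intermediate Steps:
w = 400570/3 (w = 9 - (-178797 - 1*221746)/3 = 9 - (-178797 - 221746)/3 = 9 - ⅓*(-400543) = 9 + 400543/3 = 400570/3 ≈ 1.3352e+5)
(w + 356407)*((223 - 150)² + ((-110268 - 124021) + 121744)) = (400570/3 + 356407)*((223 - 150)² + ((-110268 - 124021) + 121744)) = 1469791*(73² + (-234289 + 121744))/3 = 1469791*(5329 - 112545)/3 = (1469791/3)*(-107216) = -157585111856/3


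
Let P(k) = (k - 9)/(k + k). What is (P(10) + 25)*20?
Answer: 501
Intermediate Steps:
P(k) = (-9 + k)/(2*k) (P(k) = (-9 + k)/((2*k)) = (-9 + k)*(1/(2*k)) = (-9 + k)/(2*k))
(P(10) + 25)*20 = ((½)*(-9 + 10)/10 + 25)*20 = ((½)*(⅒)*1 + 25)*20 = (1/20 + 25)*20 = (501/20)*20 = 501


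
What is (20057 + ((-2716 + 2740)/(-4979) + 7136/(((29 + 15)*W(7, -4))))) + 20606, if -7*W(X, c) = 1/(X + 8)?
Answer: 1294405303/54769 ≈ 23634.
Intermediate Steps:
W(X, c) = -1/(7*(8 + X)) (W(X, c) = -1/(7*(X + 8)) = -1/(7*(8 + X)))
(20057 + ((-2716 + 2740)/(-4979) + 7136/(((29 + 15)*W(7, -4))))) + 20606 = (20057 + ((-2716 + 2740)/(-4979) + 7136/(((29 + 15)*(-1/(56 + 7*7)))))) + 20606 = (20057 + (24*(-1/4979) + 7136/((44*(-1/(56 + 49)))))) + 20606 = (20057 + (-24/4979 + 7136/((44*(-1/105))))) + 20606 = (20057 + (-24/4979 + 7136/(-44/105))) + 20606 = (20057 + (-24/4979 + 7136*(-105/44))) + 20606 = (20057 + (-24/4979 - 187320/11)) + 20606 = (20057 - 932666544/54769) + 20606 = 165835289/54769 + 20606 = 1294405303/54769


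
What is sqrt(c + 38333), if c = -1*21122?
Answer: sqrt(17211) ≈ 131.19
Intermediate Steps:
c = -21122
sqrt(c + 38333) = sqrt(-21122 + 38333) = sqrt(17211)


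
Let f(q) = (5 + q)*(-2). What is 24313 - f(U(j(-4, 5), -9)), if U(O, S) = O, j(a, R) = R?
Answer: 24333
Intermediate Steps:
f(q) = -10 - 2*q
24313 - f(U(j(-4, 5), -9)) = 24313 - (-10 - 2*5) = 24313 - (-10 - 10) = 24313 - 1*(-20) = 24313 + 20 = 24333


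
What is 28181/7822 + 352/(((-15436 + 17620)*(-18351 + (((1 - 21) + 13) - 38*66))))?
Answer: 80265205745/22278690798 ≈ 3.6028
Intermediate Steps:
28181/7822 + 352/(((-15436 + 17620)*(-18351 + (((1 - 21) + 13) - 38*66)))) = 28181*(1/7822) + 352/((2184*(-18351 + ((-20 + 13) - 2508)))) = 28181/7822 + 352/((2184*(-18351 + (-7 - 2508)))) = 28181/7822 + 352/((2184*(-18351 - 2515))) = 28181/7822 + 352/((2184*(-20866))) = 28181/7822 + 352/(-45571344) = 28181/7822 + 352*(-1/45571344) = 28181/7822 - 22/2848209 = 80265205745/22278690798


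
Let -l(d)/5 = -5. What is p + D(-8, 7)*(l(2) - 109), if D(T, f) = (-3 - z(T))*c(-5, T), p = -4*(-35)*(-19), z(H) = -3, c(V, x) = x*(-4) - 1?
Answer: -2660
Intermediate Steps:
c(V, x) = -1 - 4*x (c(V, x) = -4*x - 1 = -1 - 4*x)
p = -2660 (p = 140*(-19) = -2660)
D(T, f) = 0 (D(T, f) = (-3 - 1*(-3))*(-1 - 4*T) = (-3 + 3)*(-1 - 4*T) = 0*(-1 - 4*T) = 0)
l(d) = 25 (l(d) = -5*(-5) = 25)
p + D(-8, 7)*(l(2) - 109) = -2660 + 0*(25 - 109) = -2660 + 0*(-84) = -2660 + 0 = -2660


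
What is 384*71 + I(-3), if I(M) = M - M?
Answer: 27264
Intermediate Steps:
I(M) = 0
384*71 + I(-3) = 384*71 + 0 = 27264 + 0 = 27264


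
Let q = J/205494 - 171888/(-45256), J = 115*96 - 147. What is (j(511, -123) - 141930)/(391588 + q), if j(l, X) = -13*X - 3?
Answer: -18126156254708/50579724669321 ≈ -0.35837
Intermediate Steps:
J = 10893 (J = 11040 - 147 = 10893)
j(l, X) = -3 - 13*X
q = 1492288595/387493186 (q = 10893/205494 - 171888/(-45256) = 10893*(1/205494) - 171888*(-1/45256) = 3631/68498 + 21486/5657 = 1492288595/387493186 ≈ 3.8511)
(j(511, -123) - 141930)/(391588 + q) = ((-3 - 13*(-123)) - 141930)/(391588 + 1492288595/387493186) = ((-3 + 1599) - 141930)/(151739174007963/387493186) = (1596 - 141930)*(387493186/151739174007963) = -140334*387493186/151739174007963 = -18126156254708/50579724669321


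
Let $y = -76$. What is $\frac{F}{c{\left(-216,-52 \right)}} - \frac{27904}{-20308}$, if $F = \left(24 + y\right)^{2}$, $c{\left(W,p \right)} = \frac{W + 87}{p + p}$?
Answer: $\frac{1428633536}{654933} \approx 2181.3$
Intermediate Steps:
$c{\left(W,p \right)} = \frac{87 + W}{2 p}$
$F = 2704$ ($F = \left(24 - 76\right)^{2} = \left(-52\right)^{2} = 2704$)
$\frac{F}{c{\left(-216,-52 \right)}} - \frac{27904}{-20308} = \frac{2704}{\frac{1}{2} \frac{1}{-52} \left(87 - 216\right)} - \frac{27904}{-20308} = \frac{2704}{\frac{1}{2} \left(- \frac{1}{52}\right) \left(-129\right)} - - \frac{6976}{5077} = \frac{2704}{\frac{129}{104}} + \frac{6976}{5077} = 2704 \cdot \frac{104}{129} + \frac{6976}{5077} = \frac{281216}{129} + \frac{6976}{5077} = \frac{1428633536}{654933}$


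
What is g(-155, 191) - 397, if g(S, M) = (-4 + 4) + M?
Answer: -206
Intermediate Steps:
g(S, M) = M (g(S, M) = 0 + M = M)
g(-155, 191) - 397 = 191 - 397 = -206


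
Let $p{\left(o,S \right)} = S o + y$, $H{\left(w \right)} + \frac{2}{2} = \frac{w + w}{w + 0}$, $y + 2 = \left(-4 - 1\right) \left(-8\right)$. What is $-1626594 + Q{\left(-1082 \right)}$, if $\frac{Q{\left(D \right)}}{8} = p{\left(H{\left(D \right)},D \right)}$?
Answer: $-1634946$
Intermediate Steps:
$y = 38$ ($y = -2 + \left(-4 - 1\right) \left(-8\right) = -2 - -40 = -2 + 40 = 38$)
$H{\left(w \right)} = 1$ ($H{\left(w \right)} = -1 + \frac{w + w}{w + 0} = -1 + \frac{2 w}{w} = -1 + 2 = 1$)
$p{\left(o,S \right)} = 38 + S o$ ($p{\left(o,S \right)} = S o + 38 = 38 + S o$)
$Q{\left(D \right)} = 304 + 8 D$ ($Q{\left(D \right)} = 8 \left(38 + D 1\right) = 8 \left(38 + D\right) = 304 + 8 D$)
$-1626594 + Q{\left(-1082 \right)} = -1626594 + \left(304 + 8 \left(-1082\right)\right) = -1626594 + \left(304 - 8656\right) = -1626594 - 8352 = -1634946$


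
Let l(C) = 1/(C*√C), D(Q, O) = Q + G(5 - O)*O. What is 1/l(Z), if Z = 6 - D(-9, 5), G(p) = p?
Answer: 15*√15 ≈ 58.095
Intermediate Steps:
D(Q, O) = Q + O*(5 - O) (D(Q, O) = Q + (5 - O)*O = Q + O*(5 - O))
Z = 15 (Z = 6 - (-9 - 1*5*(-5 + 5)) = 6 - (-9 - 1*5*0) = 6 - (-9 + 0) = 6 - 1*(-9) = 6 + 9 = 15)
l(C) = C^(-3/2) (l(C) = 1/(C^(3/2)) = C^(-3/2))
1/l(Z) = 1/(15^(-3/2)) = 1/(√15/225) = 15*√15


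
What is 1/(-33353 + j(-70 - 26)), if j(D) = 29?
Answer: -1/33324 ≈ -3.0008e-5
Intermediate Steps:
1/(-33353 + j(-70 - 26)) = 1/(-33353 + 29) = 1/(-33324) = -1/33324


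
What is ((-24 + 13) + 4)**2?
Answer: 49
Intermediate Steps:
((-24 + 13) + 4)**2 = (-11 + 4)**2 = (-7)**2 = 49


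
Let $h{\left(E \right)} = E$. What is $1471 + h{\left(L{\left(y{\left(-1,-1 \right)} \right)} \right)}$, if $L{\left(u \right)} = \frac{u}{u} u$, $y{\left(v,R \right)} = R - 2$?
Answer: $1468$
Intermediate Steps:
$y{\left(v,R \right)} = -2 + R$
$L{\left(u \right)} = u$ ($L{\left(u \right)} = 1 u = u$)
$1471 + h{\left(L{\left(y{\left(-1,-1 \right)} \right)} \right)} = 1471 - 3 = 1468$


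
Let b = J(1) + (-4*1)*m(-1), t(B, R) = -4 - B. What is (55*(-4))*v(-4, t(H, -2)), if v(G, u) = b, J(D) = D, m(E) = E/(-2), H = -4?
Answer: 220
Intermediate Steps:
m(E) = -E/2 (m(E) = E*(-½) = -E/2)
b = -1 (b = 1 + (-4*1)*(-½*(-1)) = 1 - 4*½ = 1 - 2 = -1)
v(G, u) = -1
(55*(-4))*v(-4, t(H, -2)) = (55*(-4))*(-1) = -220*(-1) = 220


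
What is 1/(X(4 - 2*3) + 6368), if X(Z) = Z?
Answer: 1/6366 ≈ 0.00015708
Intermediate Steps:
1/(X(4 - 2*3) + 6368) = 1/((4 - 2*3) + 6368) = 1/((4 - 6) + 6368) = 1/(-2 + 6368) = 1/6366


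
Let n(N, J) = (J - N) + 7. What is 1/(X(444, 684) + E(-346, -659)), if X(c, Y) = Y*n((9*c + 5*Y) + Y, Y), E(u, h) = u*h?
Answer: -1/4839742 ≈ -2.0662e-7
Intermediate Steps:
E(u, h) = h*u
n(N, J) = 7 + J - N
X(c, Y) = Y*(7 - 9*c - 5*Y) (X(c, Y) = Y*(7 + Y - ((9*c + 5*Y) + Y)) = Y*(7 + Y - ((5*Y + 9*c) + Y)) = Y*(7 + Y - (6*Y + 9*c)) = Y*(7 + Y + (-9*c - 6*Y)) = Y*(7 - 9*c - 5*Y))
1/(X(444, 684) + E(-346, -659)) = 1/(684*(7 - 9*444 - 5*684) - 659*(-346)) = 1/(684*(7 - 3996 - 3420) + 228014) = 1/(684*(-7409) + 228014) = 1/(-5067756 + 228014) = 1/(-4839742) = -1/4839742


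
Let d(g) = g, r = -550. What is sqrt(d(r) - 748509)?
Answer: I*sqrt(749059) ≈ 865.48*I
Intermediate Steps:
sqrt(d(r) - 748509) = sqrt(-550 - 748509) = sqrt(-749059) = I*sqrt(749059)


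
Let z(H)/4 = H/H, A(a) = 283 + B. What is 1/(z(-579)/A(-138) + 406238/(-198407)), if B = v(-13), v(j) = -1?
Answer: -27975387/56882744 ≈ -0.49181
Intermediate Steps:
B = -1
A(a) = 282 (A(a) = 283 - 1 = 282)
z(H) = 4 (z(H) = 4*(H/H) = 4*1 = 4)
1/(z(-579)/A(-138) + 406238/(-198407)) = 1/(4/282 + 406238/(-198407)) = 1/(4*(1/282) + 406238*(-1/198407)) = 1/(2/141 - 406238/198407) = 1/(-56882744/27975387) = -27975387/56882744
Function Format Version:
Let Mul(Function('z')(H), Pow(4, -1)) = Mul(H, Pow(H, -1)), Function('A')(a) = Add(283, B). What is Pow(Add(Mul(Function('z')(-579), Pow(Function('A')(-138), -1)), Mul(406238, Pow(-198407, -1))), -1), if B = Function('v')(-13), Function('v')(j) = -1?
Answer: Rational(-27975387, 56882744) ≈ -0.49181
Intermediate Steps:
B = -1
Function('A')(a) = 282 (Function('A')(a) = Add(283, -1) = 282)
Function('z')(H) = 4 (Function('z')(H) = Mul(4, Mul(H, Pow(H, -1))) = Mul(4, 1) = 4)
Pow(Add(Mul(Function('z')(-579), Pow(Function('A')(-138), -1)), Mul(406238, Pow(-198407, -1))), -1) = Pow(Add(Mul(4, Pow(282, -1)), Mul(406238, Pow(-198407, -1))), -1) = Pow(Add(Mul(4, Rational(1, 282)), Mul(406238, Rational(-1, 198407))), -1) = Pow(Add(Rational(2, 141), Rational(-406238, 198407)), -1) = Pow(Rational(-56882744, 27975387), -1) = Rational(-27975387, 56882744)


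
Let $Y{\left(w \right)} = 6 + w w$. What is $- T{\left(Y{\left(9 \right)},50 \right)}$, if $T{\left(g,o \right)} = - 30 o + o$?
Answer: $1450$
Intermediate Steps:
$Y{\left(w \right)} = 6 + w^{2}$
$T{\left(g,o \right)} = - 29 o$
$- T{\left(Y{\left(9 \right)},50 \right)} = - \left(-29\right) 50 = \left(-1\right) \left(-1450\right) = 1450$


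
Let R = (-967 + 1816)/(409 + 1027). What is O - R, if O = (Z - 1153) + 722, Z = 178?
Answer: -364157/1436 ≈ -253.59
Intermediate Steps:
O = -253 (O = (178 - 1153) + 722 = -975 + 722 = -253)
R = 849/1436 ≈ 0.59123
O - R = -253 - 1*849/1436 = -253 - 849/1436 = -364157/1436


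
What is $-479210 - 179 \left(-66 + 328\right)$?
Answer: $-526108$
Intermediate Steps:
$-479210 - 179 \left(-66 + 328\right) = -479210 - 46898 = -526108$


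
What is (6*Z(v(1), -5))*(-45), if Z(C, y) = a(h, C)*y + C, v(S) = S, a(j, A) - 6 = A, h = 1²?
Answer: 9180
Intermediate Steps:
h = 1
a(j, A) = 6 + A
Z(C, y) = C + y*(6 + C) (Z(C, y) = (6 + C)*y + C = y*(6 + C) + C = C + y*(6 + C))
(6*Z(v(1), -5))*(-45) = (6*(1 - 5*(6 + 1)))*(-45) = (6*(1 - 5*7))*(-45) = (6*(1 - 35))*(-45) = (6*(-34))*(-45) = -204*(-45) = 9180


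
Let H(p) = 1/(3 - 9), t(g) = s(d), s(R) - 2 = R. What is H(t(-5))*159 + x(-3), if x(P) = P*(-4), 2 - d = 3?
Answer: -29/2 ≈ -14.500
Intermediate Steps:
d = -1 (d = 2 - 1*3 = 2 - 3 = -1)
s(R) = 2 + R
t(g) = 1 (t(g) = 2 - 1 = 1)
H(p) = -⅙ (H(p) = 1/(-6) = -⅙)
x(P) = -4*P
H(t(-5))*159 + x(-3) = -⅙*159 - 4*(-3) = -53/2 + 12 = -29/2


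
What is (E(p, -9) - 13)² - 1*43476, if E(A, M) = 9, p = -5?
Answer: -43460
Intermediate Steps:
(E(p, -9) - 13)² - 1*43476 = (9 - 13)² - 1*43476 = (-4)² - 43476 = 16 - 43476 = -43460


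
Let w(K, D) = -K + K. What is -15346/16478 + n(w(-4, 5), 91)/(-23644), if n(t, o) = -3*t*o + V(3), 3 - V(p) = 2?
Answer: -181428651/194802916 ≈ -0.93134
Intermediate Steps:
w(K, D) = 0
V(p) = 1 (V(p) = 3 - 1*2 = 3 - 2 = 1)
n(t, o) = 1 - 3*o*t (n(t, o) = -3*t*o + 1 = -3*o*t + 1 = 1 - 3*o*t)
-15346/16478 + n(w(-4, 5), 91)/(-23644) = -15346/16478 + (1 - 3*91*0)/(-23644) = -15346*1/16478 + (1 + 0)*(-1/23644) = -7673/8239 + 1*(-1/23644) = -7673/8239 - 1/23644 = -181428651/194802916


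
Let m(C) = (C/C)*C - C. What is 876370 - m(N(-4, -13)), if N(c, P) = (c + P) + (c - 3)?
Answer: 876370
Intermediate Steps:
N(c, P) = -3 + P + 2*c (N(c, P) = (P + c) + (-3 + c) = -3 + P + 2*c)
m(C) = 0 (m(C) = 1*C - C = C - C = 0)
876370 - m(N(-4, -13)) = 876370 - 1*0 = 876370 + 0 = 876370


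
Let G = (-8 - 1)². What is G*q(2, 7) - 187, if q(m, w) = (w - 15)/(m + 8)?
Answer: -1259/5 ≈ -251.80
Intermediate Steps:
q(m, w) = (-15 + w)/(8 + m)
G = 81 (G = (-9)² = 81)
G*q(2, 7) - 187 = 81*((-15 + 7)/(8 + 2)) - 187 = 81*(-8/10) - 187 = 81*((⅒)*(-8)) - 187 = 81*(-⅘) - 187 = -324/5 - 187 = -1259/5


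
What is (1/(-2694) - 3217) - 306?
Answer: -9490963/2694 ≈ -3523.0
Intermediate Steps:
(1/(-2694) - 3217) - 306 = (-1/2694 - 3217) - 306 = -8666599/2694 - 306 = -9490963/2694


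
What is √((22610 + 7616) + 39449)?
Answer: 5*√2787 ≈ 263.96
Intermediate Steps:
√((22610 + 7616) + 39449) = √(30226 + 39449) = √69675 = 5*√2787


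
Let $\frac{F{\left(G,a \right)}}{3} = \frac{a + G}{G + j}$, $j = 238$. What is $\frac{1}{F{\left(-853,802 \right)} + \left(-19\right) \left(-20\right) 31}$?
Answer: $\frac{205}{2414951} \approx 8.4888 \cdot 10^{-5}$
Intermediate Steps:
$F{\left(G,a \right)} = \frac{3 \left(G + a\right)}{238 + G}$ ($F{\left(G,a \right)} = 3 \frac{a + G}{G + 238} = 3 \frac{G + a}{238 + G} = \frac{3 \left(G + a\right)}{238 + G}$)
$\frac{1}{F{\left(-853,802 \right)} + \left(-19\right) \left(-20\right) 31} = \frac{1}{\frac{3 \left(-853 + 802\right)}{238 - 853} + \left(-19\right) \left(-20\right) 31} = \frac{1}{3 \frac{1}{-615} \left(-51\right) + 380 \cdot 31} = \frac{1}{3 \left(- \frac{1}{615}\right) \left(-51\right) + 11780} = \frac{1}{\frac{51}{205} + 11780} = \frac{1}{\frac{2414951}{205}} = \frac{205}{2414951}$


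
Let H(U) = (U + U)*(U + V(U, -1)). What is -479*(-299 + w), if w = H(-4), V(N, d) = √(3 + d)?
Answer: 127893 + 3832*√2 ≈ 1.3331e+5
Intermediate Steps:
H(U) = 2*U*(U + √2) (H(U) = (U + U)*(U + √(3 - 1)) = (2*U)*(U + √2) = 2*U*(U + √2))
w = 32 - 8*√2 (w = 2*(-4)*(-4 + √2) = 32 - 8*√2 ≈ 20.686)
-479*(-299 + w) = -479*(-299 + (32 - 8*√2)) = -479*(-267 - 8*√2) = 127893 + 3832*√2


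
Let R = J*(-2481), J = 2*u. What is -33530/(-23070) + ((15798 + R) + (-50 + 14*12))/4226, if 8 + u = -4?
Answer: 94127999/4874691 ≈ 19.310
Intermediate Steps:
u = -12 (u = -8 - 4 = -12)
J = -24 (J = 2*(-12) = -24)
R = 59544 (R = -24*(-2481) = 59544)
-33530/(-23070) + ((15798 + R) + (-50 + 14*12))/4226 = -33530/(-23070) + ((15798 + 59544) + (-50 + 14*12))/4226 = -33530*(-1/23070) + (75342 + (-50 + 168))*(1/4226) = 3353/2307 + (75342 + 118)*(1/4226) = 3353/2307 + 75460*(1/4226) = 3353/2307 + 37730/2113 = 94127999/4874691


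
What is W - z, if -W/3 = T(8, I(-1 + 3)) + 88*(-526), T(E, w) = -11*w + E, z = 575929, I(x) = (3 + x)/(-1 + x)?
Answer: -436924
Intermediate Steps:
I(x) = (3 + x)/(-1 + x)
T(E, w) = E - 11*w
W = 139005 (W = -3*((8 - 11*(3 + (-1 + 3))/(-1 + (-1 + 3))) + 88*(-526)) = -3*((8 - 11*(3 + 2)/(-1 + 2)) - 46288) = -3*((8 - 11*5/1) - 46288) = -3*((8 - 11*5) - 46288) = -3*((8 - 55) - 46288) = -3*(-47 - 46288) = -3*(-46335) = 139005)
W - z = 139005 - 1*575929 = 139005 - 575929 = -436924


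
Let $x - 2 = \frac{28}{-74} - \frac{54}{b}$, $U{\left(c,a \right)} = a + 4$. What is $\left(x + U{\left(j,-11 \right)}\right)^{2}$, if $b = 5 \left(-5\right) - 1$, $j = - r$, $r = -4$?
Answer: $\frac{2521744}{231361} \approx 10.9$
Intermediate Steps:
$j = 4$ ($j = \left(-1\right) \left(-4\right) = 4$)
$U{\left(c,a \right)} = 4 + a$
$b = -26$ ($b = -25 - 1 = -26$)
$x = \frac{1779}{481}$ ($x = 2 + \left(\frac{28}{-74} - \frac{54}{-26}\right) = 2 + \left(28 \left(- \frac{1}{74}\right) - - \frac{27}{13}\right) = 2 + \left(- \frac{14}{37} + \frac{27}{13}\right) = 2 + \frac{817}{481} = \frac{1779}{481} \approx 3.6985$)
$\left(x + U{\left(j,-11 \right)}\right)^{2} = \left(\frac{1779}{481} + \left(4 - 11\right)\right)^{2} = \left(\frac{1779}{481} - 7\right)^{2} = \left(- \frac{1588}{481}\right)^{2} = \frac{2521744}{231361}$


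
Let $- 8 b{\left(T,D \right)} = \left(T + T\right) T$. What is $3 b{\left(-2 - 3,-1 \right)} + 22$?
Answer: $\frac{13}{4} \approx 3.25$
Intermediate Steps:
$b{\left(T,D \right)} = - \frac{T^{2}}{4}$ ($b{\left(T,D \right)} = - \frac{\left(T + T\right) T}{8} = - \frac{2 T T}{8} = - \frac{2 T^{2}}{8} = - \frac{T^{2}}{4}$)
$3 b{\left(-2 - 3,-1 \right)} + 22 = 3 \left(- \frac{\left(-2 - 3\right)^{2}}{4}\right) + 22 = 3 \left(- \frac{\left(-5\right)^{2}}{4}\right) + 22 = 3 \left(\left(- \frac{1}{4}\right) 25\right) + 22 = 3 \left(- \frac{25}{4}\right) + 22 = - \frac{75}{4} + 22 = \frac{13}{4}$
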